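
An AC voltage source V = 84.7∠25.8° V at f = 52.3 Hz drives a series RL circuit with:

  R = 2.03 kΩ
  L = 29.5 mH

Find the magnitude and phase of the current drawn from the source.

Step 1 — Angular frequency: ω = 2π·f = 2π·52.3 = 328.6 rad/s.
Step 2 — Component impedances:
  R: Z = R = 2030 Ω
  L: Z = jωL = j·328.6·0.0295 = 0 + j9.694 Ω
Step 3 — Series combination: Z_total = R + L = 2030 + j9.694 Ω = 2030∠0.3° Ω.
Step 4 — Source phasor: V = 84.7∠25.8° V = 76.26 + j36.86 V.
Step 5 — Ohm's law: I = V / Z_total = (76.26 + j36.86) / (2030 + j9.694) = 0.03765 + j0.01798 A.
Step 6 — Convert to polar: |I| = 0.04172 A, ∠I = 25.5°.

I = 0.04172∠25.5° A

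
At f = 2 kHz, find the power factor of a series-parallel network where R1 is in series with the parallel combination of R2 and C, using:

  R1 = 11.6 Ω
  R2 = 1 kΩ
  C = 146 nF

Step 1 — Angular frequency: ω = 2π·f = 2π·2000 = 1.257e+04 rad/s.
Step 2 — Component impedances:
  R1: Z = R = 11.6 Ω
  R2: Z = R = 1000 Ω
  C: Z = 1/(jωC) = -j/(ω·C) = 0 - j545.1 Ω
Step 3 — Parallel branch: R2 || C = 1/(1/R2 + 1/C) = 229 - j420.2 Ω.
Step 4 — Series with R1: Z_total = R1 + (R2 || C) = 240.6 - j420.2 Ω = 484.2∠-60.2° Ω.
Step 5 — Power factor: PF = cos(φ) = Re(Z)/|Z| = 240.6/484.2 = 0.4969.
Step 6 — Type: Im(Z) = -420.2 ⇒ leading (phase φ = -60.2°).

PF = 0.4969 (leading, φ = -60.2°)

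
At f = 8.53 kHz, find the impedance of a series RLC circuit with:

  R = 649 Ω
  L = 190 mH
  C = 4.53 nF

Step 1 — Angular frequency: ω = 2π·f = 2π·8530 = 5.36e+04 rad/s.
Step 2 — Component impedances:
  R: Z = R = 649 Ω
  L: Z = jωL = j·5.36e+04·0.19 = 0 + j1.018e+04 Ω
  C: Z = 1/(jωC) = -j/(ω·C) = 0 - j4119 Ω
Step 3 — Series combination: Z_total = R + L + C = 649 + j6064 Ω = 6099∠83.9° Ω.

Z = 649 + j6064 Ω = 6099∠83.9° Ω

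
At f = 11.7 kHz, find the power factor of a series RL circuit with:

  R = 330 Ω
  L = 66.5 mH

Step 1 — Angular frequency: ω = 2π·f = 2π·1.17e+04 = 7.351e+04 rad/s.
Step 2 — Component impedances:
  R: Z = R = 330 Ω
  L: Z = jωL = j·7.351e+04·0.0665 = 0 + j4889 Ω
Step 3 — Series combination: Z_total = R + L = 330 + j4889 Ω = 4900∠86.1° Ω.
Step 4 — Power factor: PF = cos(φ) = Re(Z)/|Z| = 330/4900 = 0.06735.
Step 5 — Type: Im(Z) = 4889 ⇒ lagging (phase φ = 86.1°).

PF = 0.06735 (lagging, φ = 86.1°)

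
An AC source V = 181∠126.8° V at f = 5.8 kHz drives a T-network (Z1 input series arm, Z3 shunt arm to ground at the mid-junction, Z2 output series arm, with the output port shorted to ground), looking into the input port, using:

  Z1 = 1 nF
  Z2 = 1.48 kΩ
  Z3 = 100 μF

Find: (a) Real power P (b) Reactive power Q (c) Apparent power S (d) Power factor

Step 1 — Angular frequency: ω = 2π·f = 2π·5800 = 3.644e+04 rad/s.
Step 2 — Component impedances:
  Z1: Z = 1/(jωC) = -j/(ω·C) = 0 - j2.744e+04 Ω
  Z2: Z = R = 1480 Ω
  Z3: Z = 1/(jωC) = -j/(ω·C) = 0 - j0.2744 Ω
Step 3 — With the output port shorted to ground, the output series arm Z2 runs from the junction to ground; the shunt arm Z3 also runs from the junction to ground. They appear in parallel: Z3 || Z2 = 5.088e-05 - j0.2744 Ω.
Step 4 — Series with input arm Z1: Z_in = Z1 + (Z3 || Z2) = 5.088e-05 - j2.744e+04 Ω = 2.744e+04∠-90.0° Ω.
Step 5 — Source phasor: V = 181∠126.8° V = -108.4 + j144.9 V.
Step 6 — Current: I = V / Z = -0.005282 - j0.003951 A = 0.006596∠-143.2° A.
Step 7 — Complex power: S = V·I* = 2.214e-09 - j1.194 VA.
Step 8 — Real power: P = Re(S) = 2.214e-09 W.
Step 9 — Reactive power: Q = Im(S) = -1.194 VAR.
Step 10 — Apparent power: |S| = 1.194 VA.
Step 11 — Power factor: PF = P/|S| = 1.854e-09 (leading).

(a) P = 2.214e-09 W  (b) Q = -1.194 VAR  (c) S = 1.194 VA  (d) PF = 1.854e-09 (leading)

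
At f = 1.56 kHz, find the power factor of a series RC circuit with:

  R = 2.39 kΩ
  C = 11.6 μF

Step 1 — Angular frequency: ω = 2π·f = 2π·1560 = 9802 rad/s.
Step 2 — Component impedances:
  R: Z = R = 2390 Ω
  C: Z = 1/(jωC) = -j/(ω·C) = 0 - j8.795 Ω
Step 3 — Series combination: Z_total = R + C = 2390 - j8.795 Ω = 2390∠-0.2° Ω.
Step 4 — Power factor: PF = cos(φ) = Re(Z)/|Z| = 2390/2390 = 1.
Step 5 — Type: Im(Z) = -8.795 ⇒ leading (phase φ = -0.2°).

PF = 1 (leading, φ = -0.2°)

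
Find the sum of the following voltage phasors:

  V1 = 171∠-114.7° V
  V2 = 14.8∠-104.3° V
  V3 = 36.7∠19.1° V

Step 1 — Convert each phasor to rectangular form:
  V1 = 171·(cos(-114.7°) + j·sin(-114.7°)) = -71.46 - j155.4 V
  V2 = 14.8·(cos(-104.3°) + j·sin(-104.3°)) = -3.656 - j14.34 V
  V3 = 36.7·(cos(19.1°) + j·sin(19.1°)) = 34.68 + j12.01 V
Step 2 — Sum components: V_total = -40.43 - j157.7 V.
Step 3 — Convert to polar: |V_total| = 162.8 V, ∠V_total = -104.4°.

V_total = 162.8∠-104.4° V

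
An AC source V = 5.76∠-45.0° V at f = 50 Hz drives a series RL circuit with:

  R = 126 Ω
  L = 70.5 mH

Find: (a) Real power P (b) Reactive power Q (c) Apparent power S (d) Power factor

Step 1 — Angular frequency: ω = 2π·f = 2π·50 = 314.2 rad/s.
Step 2 — Component impedances:
  R: Z = R = 126 Ω
  L: Z = jωL = j·314.2·0.0705 = 0 + j22.15 Ω
Step 3 — Series combination: Z_total = R + L = 126 + j22.15 Ω = 127.9∠10.0° Ω.
Step 4 — Source phasor: V = 5.76∠-45.0° V = 4.073 - j4.073 V.
Step 5 — Current: I = V / Z = 0.02584 - j0.03687 A = 0.04502∠-55.0° A.
Step 6 — Complex power: S = V·I* = 0.2554 + j0.0449 VA.
Step 7 — Real power: P = Re(S) = 0.2554 W.
Step 8 — Reactive power: Q = Im(S) = 0.0449 VAR.
Step 9 — Apparent power: |S| = 0.2593 VA.
Step 10 — Power factor: PF = P/|S| = 0.9849 (lagging).

(a) P = 0.2554 W  (b) Q = 0.0449 VAR  (c) S = 0.2593 VA  (d) PF = 0.9849 (lagging)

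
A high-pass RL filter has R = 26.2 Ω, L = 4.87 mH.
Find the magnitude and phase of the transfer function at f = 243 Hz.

Step 1 — Angular frequency: ω = 2π·243 = 1527 rad/s.
Step 2 — Transfer function: H(jω) = jωL/(R + jωL).
Step 3 — Numerator jωL = j·7.436; denominator R + jωL = 26.2 + j7.436.
Step 4 — H = 0.07454 + j0.2626.
Step 5 — Magnitude: |H| = 0.273 (-11.3 dB); phase: φ = 74.2°.

|H| = 0.273 (-11.3 dB), φ = 74.2°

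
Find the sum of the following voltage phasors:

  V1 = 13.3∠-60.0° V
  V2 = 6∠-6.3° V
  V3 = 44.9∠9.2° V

Step 1 — Convert each phasor to rectangular form:
  V1 = 13.3·(cos(-60.0°) + j·sin(-60.0°)) = 6.65 - j11.52 V
  V2 = 6·(cos(-6.3°) + j·sin(-6.3°)) = 5.964 - j0.6584 V
  V3 = 44.9·(cos(9.2°) + j·sin(9.2°)) = 44.32 + j7.179 V
Step 2 — Sum components: V_total = 56.94 - j4.998 V.
Step 3 — Convert to polar: |V_total| = 57.16 V, ∠V_total = -5.0°.

V_total = 57.16∠-5.0° V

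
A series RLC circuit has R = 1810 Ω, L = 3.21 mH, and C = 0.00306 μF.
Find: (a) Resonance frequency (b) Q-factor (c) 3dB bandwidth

Step 1 — Resonance: ω₀ = 1/√(LC) = 1/√(0.00321·3.06e-09) = 3.191e+05 rad/s.
Step 2 — f₀ = ω₀/(2π) = 5.078e+04 Hz.
Step 3 — Series Q: Q = ω₀L/R = 3.191e+05·0.00321/1810 = 0.5659.
Step 4 — Bandwidth: Δω = ω₀/Q = 5.639e+05 rad/s; BW = Δω/(2π) = 8.974e+04 Hz.

(a) f₀ = 5.078e+04 Hz  (b) Q = 0.5659  (c) BW = 8.974e+04 Hz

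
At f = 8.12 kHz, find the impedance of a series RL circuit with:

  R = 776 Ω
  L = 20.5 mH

Step 1 — Angular frequency: ω = 2π·f = 2π·8120 = 5.102e+04 rad/s.
Step 2 — Component impedances:
  R: Z = R = 776 Ω
  L: Z = jωL = j·5.102e+04·0.0205 = 0 + j1046 Ω
Step 3 — Series combination: Z_total = R + L = 776 + j1046 Ω = 1302∠53.4° Ω.

Z = 776 + j1046 Ω = 1302∠53.4° Ω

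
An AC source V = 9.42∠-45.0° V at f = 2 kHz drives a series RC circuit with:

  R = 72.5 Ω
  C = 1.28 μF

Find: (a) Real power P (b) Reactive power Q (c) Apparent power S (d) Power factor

Step 1 — Angular frequency: ω = 2π·f = 2π·2000 = 1.257e+04 rad/s.
Step 2 — Component impedances:
  R: Z = R = 72.5 Ω
  C: Z = 1/(jωC) = -j/(ω·C) = 0 - j62.17 Ω
Step 3 — Series combination: Z_total = R + C = 72.5 - j62.17 Ω = 95.51∠-40.6° Ω.
Step 4 — Source phasor: V = 9.42∠-45.0° V = 6.661 - j6.661 V.
Step 5 — Current: I = V / Z = 0.09834 - j0.007544 A = 0.09863∠-4.4° A.
Step 6 — Complex power: S = V·I* = 0.7053 - j0.6048 VA.
Step 7 — Real power: P = Re(S) = 0.7053 W.
Step 8 — Reactive power: Q = Im(S) = -0.6048 VAR.
Step 9 — Apparent power: |S| = 0.9291 VA.
Step 10 — Power factor: PF = P/|S| = 0.7591 (leading).

(a) P = 0.7053 W  (b) Q = -0.6048 VAR  (c) S = 0.9291 VA  (d) PF = 0.7591 (leading)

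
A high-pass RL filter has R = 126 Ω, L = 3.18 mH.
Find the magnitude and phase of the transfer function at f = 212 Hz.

Step 1 — Angular frequency: ω = 2π·212 = 1332 rad/s.
Step 2 — Transfer function: H(jω) = jωL/(R + jωL).
Step 3 — Numerator jωL = j·4.236; denominator R + jωL = 126 + j4.236.
Step 4 — H = 0.001129 + j0.03358.
Step 5 — Magnitude: |H| = 0.0336 (-29.5 dB); phase: φ = 88.1°.

|H| = 0.0336 (-29.5 dB), φ = 88.1°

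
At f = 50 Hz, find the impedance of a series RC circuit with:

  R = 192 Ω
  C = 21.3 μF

Step 1 — Angular frequency: ω = 2π·f = 2π·50 = 314.2 rad/s.
Step 2 — Component impedances:
  R: Z = R = 192 Ω
  C: Z = 1/(jωC) = -j/(ω·C) = 0 - j149.4 Ω
Step 3 — Series combination: Z_total = R + C = 192 - j149.4 Ω = 243.3∠-37.9° Ω.

Z = 192 - j149.4 Ω = 243.3∠-37.9° Ω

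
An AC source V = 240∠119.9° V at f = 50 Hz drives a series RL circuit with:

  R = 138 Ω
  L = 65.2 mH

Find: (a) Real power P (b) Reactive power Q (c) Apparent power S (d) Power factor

Step 1 — Angular frequency: ω = 2π·f = 2π·50 = 314.2 rad/s.
Step 2 — Component impedances:
  R: Z = R = 138 Ω
  L: Z = jωL = j·314.2·0.0652 = 0 + j20.48 Ω
Step 3 — Series combination: Z_total = R + L = 138 + j20.48 Ω = 139.5∠8.4° Ω.
Step 4 — Source phasor: V = 240∠119.9° V = -119.6 + j208.1 V.
Step 5 — Current: I = V / Z = -0.6293 + j1.601 A = 1.72∠111.5° A.
Step 6 — Complex power: S = V·I* = 408.4 + j60.62 VA.
Step 7 — Real power: P = Re(S) = 408.4 W.
Step 8 — Reactive power: Q = Im(S) = 60.62 VAR.
Step 9 — Apparent power: |S| = 412.9 VA.
Step 10 — Power factor: PF = P/|S| = 0.9892 (lagging).

(a) P = 408.4 W  (b) Q = 60.62 VAR  (c) S = 412.9 VA  (d) PF = 0.9892 (lagging)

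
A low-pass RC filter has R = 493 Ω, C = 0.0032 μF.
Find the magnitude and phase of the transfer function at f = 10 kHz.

Step 1 — Angular frequency: ω = 2π·1e+04 = 6.283e+04 rad/s.
Step 2 — Transfer function: H(jω) = 1/(1 + jωRC).
Step 3 — Denominator: 1 + jωRC = 1 + j·6.283e+04·493·3.2e-09 = 1 + j0.09912.
Step 4 — H = 0.9903 - j0.09816.
Step 5 — Magnitude: |H| = 0.9951 (-0.0 dB); phase: φ = -5.7°.

|H| = 0.9951 (-0.0 dB), φ = -5.7°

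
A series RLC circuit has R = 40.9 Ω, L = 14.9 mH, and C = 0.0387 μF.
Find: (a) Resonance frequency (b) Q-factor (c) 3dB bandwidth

Step 1 — Resonance: ω₀ = 1/√(LC) = 1/√(0.0149·3.87e-08) = 4.164e+04 rad/s.
Step 2 — f₀ = ω₀/(2π) = 6628 Hz.
Step 3 — Series Q: Q = ω₀L/R = 4.164e+04·0.0149/40.9 = 15.17.
Step 4 — Bandwidth: Δω = ω₀/Q = 2745 rad/s; BW = Δω/(2π) = 436.9 Hz.

(a) f₀ = 6628 Hz  (b) Q = 15.17  (c) BW = 436.9 Hz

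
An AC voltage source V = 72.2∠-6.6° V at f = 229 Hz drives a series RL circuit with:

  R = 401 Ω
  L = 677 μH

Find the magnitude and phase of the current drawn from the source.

Step 1 — Angular frequency: ω = 2π·f = 2π·229 = 1439 rad/s.
Step 2 — Component impedances:
  R: Z = R = 401 Ω
  L: Z = jωL = j·1439·0.000677 = 0 + j0.9741 Ω
Step 3 — Series combination: Z_total = R + L = 401 + j0.9741 Ω = 401∠0.1° Ω.
Step 4 — Source phasor: V = 72.2∠-6.6° V = 71.72 - j8.298 V.
Step 5 — Ohm's law: I = V / Z_total = (71.72 - j8.298) / (401 + j0.9741) = 0.1788 - j0.02113 A.
Step 6 — Convert to polar: |I| = 0.18 A, ∠I = -6.7°.

I = 0.18∠-6.7° A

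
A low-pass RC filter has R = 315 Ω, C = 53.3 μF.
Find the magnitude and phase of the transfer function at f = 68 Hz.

Step 1 — Angular frequency: ω = 2π·68 = 427.3 rad/s.
Step 2 — Transfer function: H(jω) = 1/(1 + jωRC).
Step 3 — Denominator: 1 + jωRC = 1 + j·427.3·315·5.33e-05 = 1 + j7.173.
Step 4 — H = 0.01906 - j0.1367.
Step 5 — Magnitude: |H| = 0.1381 (-17.2 dB); phase: φ = -82.1°.

|H| = 0.1381 (-17.2 dB), φ = -82.1°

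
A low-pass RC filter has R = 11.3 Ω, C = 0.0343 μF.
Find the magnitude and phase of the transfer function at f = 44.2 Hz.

Step 1 — Angular frequency: ω = 2π·44.2 = 277.7 rad/s.
Step 2 — Transfer function: H(jω) = 1/(1 + jωRC).
Step 3 — Denominator: 1 + jωRC = 1 + j·277.7·11.3·3.43e-08 = 1 + j0.0001076.
Step 4 — H = 1 - j0.0001076.
Step 5 — Magnitude: |H| = 1 (-0.0 dB); phase: φ = -0.0°.

|H| = 1 (-0.0 dB), φ = -0.0°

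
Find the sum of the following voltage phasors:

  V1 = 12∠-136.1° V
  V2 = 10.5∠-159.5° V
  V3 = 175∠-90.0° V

Step 1 — Convert each phasor to rectangular form:
  V1 = 12·(cos(-136.1°) + j·sin(-136.1°)) = -8.647 - j8.321 V
  V2 = 10.5·(cos(-159.5°) + j·sin(-159.5°)) = -9.835 - j3.677 V
  V3 = 175·(cos(-90.0°) + j·sin(-90.0°)) = 0 - j175 V
Step 2 — Sum components: V_total = -18.48 - j187 V.
Step 3 — Convert to polar: |V_total| = 187.9 V, ∠V_total = -95.6°.

V_total = 187.9∠-95.6° V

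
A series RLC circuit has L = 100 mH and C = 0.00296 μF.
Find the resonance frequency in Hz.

Step 1 — Resonance condition Im(Z)=0 gives ω₀ = 1/√(LC).
Step 2 — ω₀ = 1/√(0.1·2.96e-09) = 5.812e+04 rad/s.
Step 3 — f₀ = ω₀/(2π) = 9251 Hz.

f₀ = 9251 Hz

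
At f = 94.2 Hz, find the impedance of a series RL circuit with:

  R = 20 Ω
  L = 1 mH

Step 1 — Angular frequency: ω = 2π·f = 2π·94.2 = 591.9 rad/s.
Step 2 — Component impedances:
  R: Z = R = 20 Ω
  L: Z = jωL = j·591.9·0.001 = 0 + j0.5919 Ω
Step 3 — Series combination: Z_total = R + L = 20 + j0.5919 Ω = 20.01∠1.7° Ω.

Z = 20 + j0.5919 Ω = 20.01∠1.7° Ω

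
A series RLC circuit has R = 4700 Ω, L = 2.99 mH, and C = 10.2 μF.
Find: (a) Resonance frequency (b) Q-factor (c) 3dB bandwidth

Step 1 — Resonance: ω₀ = 1/√(LC) = 1/√(0.00299·1.02e-05) = 5726 rad/s.
Step 2 — f₀ = ω₀/(2π) = 911.3 Hz.
Step 3 — Series Q: Q = ω₀L/R = 5726·0.00299/4700 = 0.003643.
Step 4 — Bandwidth: Δω = ω₀/Q = 1.572e+06 rad/s; BW = Δω/(2π) = 2.502e+05 Hz.

(a) f₀ = 911.3 Hz  (b) Q = 0.003643  (c) BW = 2.502e+05 Hz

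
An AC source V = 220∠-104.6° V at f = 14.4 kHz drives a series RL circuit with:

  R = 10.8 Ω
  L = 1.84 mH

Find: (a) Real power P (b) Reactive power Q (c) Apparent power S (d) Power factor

Step 1 — Angular frequency: ω = 2π·f = 2π·1.44e+04 = 9.048e+04 rad/s.
Step 2 — Component impedances:
  R: Z = R = 10.8 Ω
  L: Z = jωL = j·9.048e+04·0.00184 = 0 + j166.5 Ω
Step 3 — Series combination: Z_total = R + L = 10.8 + j166.5 Ω = 166.8∠86.3° Ω.
Step 4 — Source phasor: V = 220∠-104.6° V = -55.46 - j212.9 V.
Step 5 — Current: I = V / Z = -1.295 + j0.2491 A = 1.319∠169.1° A.
Step 6 — Complex power: S = V·I* = 18.78 + j289.5 VA.
Step 7 — Real power: P = Re(S) = 18.78 W.
Step 8 — Reactive power: Q = Im(S) = 289.5 VAR.
Step 9 — Apparent power: |S| = 290.1 VA.
Step 10 — Power factor: PF = P/|S| = 0.06474 (lagging).

(a) P = 18.78 W  (b) Q = 289.5 VAR  (c) S = 290.1 VA  (d) PF = 0.06474 (lagging)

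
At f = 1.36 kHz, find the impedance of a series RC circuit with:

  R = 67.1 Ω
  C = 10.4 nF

Step 1 — Angular frequency: ω = 2π·f = 2π·1360 = 8545 rad/s.
Step 2 — Component impedances:
  R: Z = R = 67.1 Ω
  C: Z = 1/(jωC) = -j/(ω·C) = 0 - j1.125e+04 Ω
Step 3 — Series combination: Z_total = R + C = 67.1 - j1.125e+04 Ω = 1.125e+04∠-89.7° Ω.

Z = 67.1 - j1.125e+04 Ω = 1.125e+04∠-89.7° Ω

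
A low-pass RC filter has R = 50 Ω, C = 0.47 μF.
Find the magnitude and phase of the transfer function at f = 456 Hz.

Step 1 — Angular frequency: ω = 2π·456 = 2865 rad/s.
Step 2 — Transfer function: H(jω) = 1/(1 + jωRC).
Step 3 — Denominator: 1 + jωRC = 1 + j·2865·50·4.7e-07 = 1 + j0.06733.
Step 4 — H = 0.9955 - j0.06703.
Step 5 — Magnitude: |H| = 0.9977 (-0.0 dB); phase: φ = -3.9°.

|H| = 0.9977 (-0.0 dB), φ = -3.9°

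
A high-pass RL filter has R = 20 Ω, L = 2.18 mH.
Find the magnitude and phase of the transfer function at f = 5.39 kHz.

Step 1 — Angular frequency: ω = 2π·5390 = 3.387e+04 rad/s.
Step 2 — Transfer function: H(jω) = jωL/(R + jωL).
Step 3 — Numerator jωL = j·73.83; denominator R + jωL = 20 + j73.83.
Step 4 — H = 0.9316 + j0.2524.
Step 5 — Magnitude: |H| = 0.9652 (-0.3 dB); phase: φ = 15.2°.

|H| = 0.9652 (-0.3 dB), φ = 15.2°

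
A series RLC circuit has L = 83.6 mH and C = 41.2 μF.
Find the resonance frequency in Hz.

Step 1 — Resonance condition Im(Z)=0 gives ω₀ = 1/√(LC).
Step 2 — ω₀ = 1/√(0.0836·4.12e-05) = 538.8 rad/s.
Step 3 — f₀ = ω₀/(2π) = 85.76 Hz.

f₀ = 85.76 Hz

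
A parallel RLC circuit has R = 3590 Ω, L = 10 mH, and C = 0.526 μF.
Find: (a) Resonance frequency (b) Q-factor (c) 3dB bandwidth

Step 1 — Resonance: ω₀ = 1/√(LC) = 1/√(0.01·5.26e-07) = 1.379e+04 rad/s.
Step 2 — f₀ = ω₀/(2π) = 2194 Hz.
Step 3 — Parallel Q: Q = R/(ω₀L) = 3590/(1.379e+04·0.01) = 26.04.
Step 4 — Bandwidth: Δω = ω₀/Q = 529.6 rad/s; BW = Δω/(2π) = 84.28 Hz.

(a) f₀ = 2194 Hz  (b) Q = 26.04  (c) BW = 84.28 Hz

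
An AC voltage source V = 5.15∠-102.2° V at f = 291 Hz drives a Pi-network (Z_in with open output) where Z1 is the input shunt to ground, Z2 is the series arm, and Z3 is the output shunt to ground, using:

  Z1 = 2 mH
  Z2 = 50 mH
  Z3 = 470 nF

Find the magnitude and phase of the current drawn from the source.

Step 1 — Angular frequency: ω = 2π·f = 2π·291 = 1828 rad/s.
Step 2 — Component impedances:
  Z1: Z = jωL = j·1828·0.002 = 0 + j3.657 Ω
  Z2: Z = jωL = j·1828·0.05 = 0 + j91.42 Ω
  Z3: Z = 1/(jωC) = -j/(ω·C) = 0 - j1164 Ω
Step 3 — With open output, the series arm Z2 and the output shunt Z3 appear in series to ground: Z2 + Z3 = 0 - j1072 Ω.
Step 4 — Parallel with input shunt Z1: Z_in = Z1 || (Z2 + Z3) = 0 + j3.669 Ω = 3.669∠90.0° Ω.
Step 5 — Source phasor: V = 5.15∠-102.2° V = -1.088 - j5.034 V.
Step 6 — Ohm's law: I = V / Z_total = (-1.088 - j5.034) / (0 + j3.669) = -1.372 + j0.2966 A.
Step 7 — Convert to polar: |I| = 1.404 A, ∠I = 167.8°.

I = 1.404∠167.8° A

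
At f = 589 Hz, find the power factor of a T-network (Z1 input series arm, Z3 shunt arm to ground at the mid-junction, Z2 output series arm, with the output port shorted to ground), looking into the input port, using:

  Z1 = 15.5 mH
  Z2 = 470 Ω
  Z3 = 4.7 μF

Step 1 — Angular frequency: ω = 2π·f = 2π·589 = 3701 rad/s.
Step 2 — Component impedances:
  Z1: Z = jωL = j·3701·0.0155 = 0 + j57.36 Ω
  Z2: Z = R = 470 Ω
  Z3: Z = 1/(jωC) = -j/(ω·C) = 0 - j57.49 Ω
Step 3 — With the output port shorted to ground, the output series arm Z2 runs from the junction to ground; the shunt arm Z3 also runs from the junction to ground. They appear in parallel: Z3 || Z2 = 6.929 - j56.64 Ω.
Step 4 — Series with input arm Z1: Z_in = Z1 + (Z3 || Z2) = 6.929 + j0.718 Ω = 6.966∠5.9° Ω.
Step 5 — Power factor: PF = cos(φ) = Re(Z)/|Z| = 6.929/6.966 = 0.9947.
Step 6 — Type: Im(Z) = 0.718 ⇒ lagging (phase φ = 5.9°).

PF = 0.9947 (lagging, φ = 5.9°)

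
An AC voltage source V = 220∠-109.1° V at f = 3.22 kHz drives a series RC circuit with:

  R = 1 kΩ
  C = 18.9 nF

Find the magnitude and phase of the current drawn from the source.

Step 1 — Angular frequency: ω = 2π·f = 2π·3220 = 2.023e+04 rad/s.
Step 2 — Component impedances:
  R: Z = R = 1000 Ω
  C: Z = 1/(jωC) = -j/(ω·C) = 0 - j2615 Ω
Step 3 — Series combination: Z_total = R + C = 1000 - j2615 Ω = 2800∠-69.1° Ω.
Step 4 — Source phasor: V = 220∠-109.1° V = -71.99 - j207.9 V.
Step 5 — Ohm's law: I = V / Z_total = (-71.99 - j207.9) / (1000 - j2615) = 0.06017 - j0.05053 A.
Step 6 — Convert to polar: |I| = 0.07858 A, ∠I = -40.0°.

I = 0.07858∠-40.0° A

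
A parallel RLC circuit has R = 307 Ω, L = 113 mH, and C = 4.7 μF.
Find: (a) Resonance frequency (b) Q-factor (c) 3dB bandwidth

Step 1 — Resonance: ω₀ = 1/√(LC) = 1/√(0.113·4.7e-06) = 1372 rad/s.
Step 2 — f₀ = ω₀/(2π) = 218.4 Hz.
Step 3 — Parallel Q: Q = R/(ω₀L) = 307/(1372·0.113) = 1.98.
Step 4 — Bandwidth: Δω = ω₀/Q = 693 rad/s; BW = Δω/(2π) = 110.3 Hz.

(a) f₀ = 218.4 Hz  (b) Q = 1.98  (c) BW = 110.3 Hz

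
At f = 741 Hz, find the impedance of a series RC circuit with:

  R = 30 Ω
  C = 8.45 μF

Step 1 — Angular frequency: ω = 2π·f = 2π·741 = 4656 rad/s.
Step 2 — Component impedances:
  R: Z = R = 30 Ω
  C: Z = 1/(jωC) = -j/(ω·C) = 0 - j25.42 Ω
Step 3 — Series combination: Z_total = R + C = 30 - j25.42 Ω = 39.32∠-40.3° Ω.

Z = 30 - j25.42 Ω = 39.32∠-40.3° Ω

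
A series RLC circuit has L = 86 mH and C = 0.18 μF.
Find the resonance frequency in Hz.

Step 1 — Resonance condition Im(Z)=0 gives ω₀ = 1/√(LC).
Step 2 — ω₀ = 1/√(0.086·1.8e-07) = 8037 rad/s.
Step 3 — f₀ = ω₀/(2π) = 1279 Hz.

f₀ = 1279 Hz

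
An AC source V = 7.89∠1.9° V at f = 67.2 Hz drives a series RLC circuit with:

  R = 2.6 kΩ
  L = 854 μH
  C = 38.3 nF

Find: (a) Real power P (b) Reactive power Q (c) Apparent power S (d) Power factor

Step 1 — Angular frequency: ω = 2π·f = 2π·67.2 = 422.2 rad/s.
Step 2 — Component impedances:
  R: Z = R = 2600 Ω
  L: Z = jωL = j·422.2·0.000854 = 0 + j0.3606 Ω
  C: Z = 1/(jωC) = -j/(ω·C) = 0 - j6.184e+04 Ω
Step 3 — Series combination: Z_total = R + L + C = 2600 - j6.184e+04 Ω = 6.189e+04∠-87.6° Ω.
Step 4 — Source phasor: V = 7.89∠1.9° V = 7.886 + j0.2616 V.
Step 5 — Current: I = V / Z = 1.129e-06 + j0.0001275 A = 0.0001275∠89.5° A.
Step 6 — Complex power: S = V·I* = 4.225e-05 - j0.001005 VA.
Step 7 — Real power: P = Re(S) = 4.225e-05 W.
Step 8 — Reactive power: Q = Im(S) = -0.001005 VAR.
Step 9 — Apparent power: |S| = 0.001006 VA.
Step 10 — Power factor: PF = P/|S| = 0.04201 (leading).

(a) P = 4.225e-05 W  (b) Q = -0.001005 VAR  (c) S = 0.001006 VA  (d) PF = 0.04201 (leading)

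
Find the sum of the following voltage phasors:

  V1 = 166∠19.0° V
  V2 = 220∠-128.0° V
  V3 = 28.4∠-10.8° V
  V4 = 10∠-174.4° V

Step 1 — Convert each phasor to rectangular form:
  V1 = 166·(cos(19.0°) + j·sin(19.0°)) = 157 + j54.04 V
  V2 = 220·(cos(-128.0°) + j·sin(-128.0°)) = -135.4 - j173.4 V
  V3 = 28.4·(cos(-10.8°) + j·sin(-10.8°)) = 27.9 - j5.322 V
  V4 = 10·(cos(-174.4°) + j·sin(-174.4°)) = -9.952 - j0.9758 V
Step 2 — Sum components: V_total = 39.46 - j125.6 V.
Step 3 — Convert to polar: |V_total| = 131.7 V, ∠V_total = -72.6°.

V_total = 131.7∠-72.6° V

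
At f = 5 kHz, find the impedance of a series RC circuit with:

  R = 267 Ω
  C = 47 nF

Step 1 — Angular frequency: ω = 2π·f = 2π·5000 = 3.142e+04 rad/s.
Step 2 — Component impedances:
  R: Z = R = 267 Ω
  C: Z = 1/(jωC) = -j/(ω·C) = 0 - j677.3 Ω
Step 3 — Series combination: Z_total = R + C = 267 - j677.3 Ω = 728∠-68.5° Ω.

Z = 267 - j677.3 Ω = 728∠-68.5° Ω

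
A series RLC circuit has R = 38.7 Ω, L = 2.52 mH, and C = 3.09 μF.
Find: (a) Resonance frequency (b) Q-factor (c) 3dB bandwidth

Step 1 — Resonance: ω₀ = 1/√(LC) = 1/√(0.00252·3.09e-06) = 1.133e+04 rad/s.
Step 2 — f₀ = ω₀/(2π) = 1804 Hz.
Step 3 — Series Q: Q = ω₀L/R = 1.133e+04·0.00252/38.7 = 0.7379.
Step 4 — Bandwidth: Δω = ω₀/Q = 1.536e+04 rad/s; BW = Δω/(2π) = 2444 Hz.

(a) f₀ = 1804 Hz  (b) Q = 0.7379  (c) BW = 2444 Hz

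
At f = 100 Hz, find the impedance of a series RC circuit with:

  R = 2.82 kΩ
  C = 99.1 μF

Step 1 — Angular frequency: ω = 2π·f = 2π·100 = 628.3 rad/s.
Step 2 — Component impedances:
  R: Z = R = 2820 Ω
  C: Z = 1/(jωC) = -j/(ω·C) = 0 - j16.06 Ω
Step 3 — Series combination: Z_total = R + C = 2820 - j16.06 Ω = 2820∠-0.3° Ω.

Z = 2820 - j16.06 Ω = 2820∠-0.3° Ω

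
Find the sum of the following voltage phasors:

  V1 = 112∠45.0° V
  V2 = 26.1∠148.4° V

Step 1 — Convert each phasor to rectangular form:
  V1 = 112·(cos(45.0°) + j·sin(45.0°)) = 79.2 + j79.2 V
  V2 = 26.1·(cos(148.4°) + j·sin(148.4°)) = -22.23 + j13.68 V
Step 2 — Sum components: V_total = 56.97 + j92.87 V.
Step 3 — Convert to polar: |V_total| = 109 V, ∠V_total = 58.5°.

V_total = 109∠58.5° V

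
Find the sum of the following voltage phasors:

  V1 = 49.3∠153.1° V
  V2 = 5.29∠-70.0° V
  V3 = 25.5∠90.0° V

Step 1 — Convert each phasor to rectangular form:
  V1 = 49.3·(cos(153.1°) + j·sin(153.1°)) = -43.97 + j22.31 V
  V2 = 5.29·(cos(-70.0°) + j·sin(-70.0°)) = 1.809 - j4.971 V
  V3 = 25.5·(cos(90.0°) + j·sin(90.0°)) = 0 + j25.5 V
Step 2 — Sum components: V_total = -42.16 + j42.83 V.
Step 3 — Convert to polar: |V_total| = 60.1 V, ∠V_total = 134.5°.

V_total = 60.1∠134.5° V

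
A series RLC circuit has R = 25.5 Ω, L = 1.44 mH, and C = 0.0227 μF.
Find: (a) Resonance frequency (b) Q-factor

Step 1 — Resonance condition Im(Z)=0 gives ω₀ = 1/√(LC).
Step 2 — ω₀ = 1/√(0.00144·2.27e-08) = 1.749e+05 rad/s.
Step 3 — f₀ = ω₀/(2π) = 2.784e+04 Hz.
Step 4 — Series Q: Q = ω₀L/R = 1.749e+05·0.00144/25.5 = 9.877.

(a) f₀ = 2.784e+04 Hz  (b) Q = 9.877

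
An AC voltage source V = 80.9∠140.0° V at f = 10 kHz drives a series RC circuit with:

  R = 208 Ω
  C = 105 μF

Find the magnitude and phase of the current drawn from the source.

Step 1 — Angular frequency: ω = 2π·f = 2π·1e+04 = 6.283e+04 rad/s.
Step 2 — Component impedances:
  R: Z = R = 208 Ω
  C: Z = 1/(jωC) = -j/(ω·C) = 0 - j0.1516 Ω
Step 3 — Series combination: Z_total = R + C = 208 - j0.1516 Ω = 208∠-0.0° Ω.
Step 4 — Source phasor: V = 80.9∠140.0° V = -61.97 + j52 V.
Step 5 — Ohm's law: I = V / Z_total = (-61.97 + j52) / (208 - j0.1516) = -0.2981 + j0.2498 A.
Step 6 — Convert to polar: |I| = 0.3889 A, ∠I = 140.0°.

I = 0.3889∠140.0° A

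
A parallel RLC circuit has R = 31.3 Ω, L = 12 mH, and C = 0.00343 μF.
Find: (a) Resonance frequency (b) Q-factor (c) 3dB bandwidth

Step 1 — Resonance: ω₀ = 1/√(LC) = 1/√(0.012·3.43e-09) = 1.559e+05 rad/s.
Step 2 — f₀ = ω₀/(2π) = 2.481e+04 Hz.
Step 3 — Parallel Q: Q = R/(ω₀L) = 31.3/(1.559e+05·0.012) = 0.01673.
Step 4 — Bandwidth: Δω = ω₀/Q = 9.315e+06 rad/s; BW = Δω/(2π) = 1.482e+06 Hz.

(a) f₀ = 2.481e+04 Hz  (b) Q = 0.01673  (c) BW = 1.482e+06 Hz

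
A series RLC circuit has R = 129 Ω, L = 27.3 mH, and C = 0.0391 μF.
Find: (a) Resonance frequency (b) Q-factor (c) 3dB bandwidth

Step 1 — Resonance: ω₀ = 1/√(LC) = 1/√(0.0273·3.91e-08) = 3.061e+04 rad/s.
Step 2 — f₀ = ω₀/(2π) = 4871 Hz.
Step 3 — Series Q: Q = ω₀L/R = 3.061e+04·0.0273/129 = 6.477.
Step 4 — Bandwidth: Δω = ω₀/Q = 4725 rad/s; BW = Δω/(2π) = 752.1 Hz.

(a) f₀ = 4871 Hz  (b) Q = 6.477  (c) BW = 752.1 Hz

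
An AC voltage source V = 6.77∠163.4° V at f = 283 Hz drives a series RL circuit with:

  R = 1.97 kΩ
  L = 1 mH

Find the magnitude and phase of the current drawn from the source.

Step 1 — Angular frequency: ω = 2π·f = 2π·283 = 1778 rad/s.
Step 2 — Component impedances:
  R: Z = R = 1970 Ω
  L: Z = jωL = j·1778·0.001 = 0 + j1.778 Ω
Step 3 — Series combination: Z_total = R + L = 1970 + j1.778 Ω = 1970∠0.1° Ω.
Step 4 — Source phasor: V = 6.77∠163.4° V = -6.488 + j1.934 V.
Step 5 — Ohm's law: I = V / Z_total = (-6.488 + j1.934) / (1970 + j1.778) = -0.003292 + j0.0009848 A.
Step 6 — Convert to polar: |I| = 0.003437 A, ∠I = 163.3°.

I = 0.003437∠163.3° A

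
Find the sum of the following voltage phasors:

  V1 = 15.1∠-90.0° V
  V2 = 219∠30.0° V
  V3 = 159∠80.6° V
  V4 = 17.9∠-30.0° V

Step 1 — Convert each phasor to rectangular form:
  V1 = 15.1·(cos(-90.0°) + j·sin(-90.0°)) = 0 - j15.1 V
  V2 = 219·(cos(30.0°) + j·sin(30.0°)) = 189.7 + j109.5 V
  V3 = 159·(cos(80.6°) + j·sin(80.6°)) = 25.97 + j156.9 V
  V4 = 17.9·(cos(-30.0°) + j·sin(-30.0°)) = 15.5 - j8.95 V
Step 2 — Sum components: V_total = 231.1 + j242.3 V.
Step 3 — Convert to polar: |V_total| = 334.9 V, ∠V_total = 46.4°.

V_total = 334.9∠46.4° V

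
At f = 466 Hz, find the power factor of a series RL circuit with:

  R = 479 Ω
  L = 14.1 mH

Step 1 — Angular frequency: ω = 2π·f = 2π·466 = 2928 rad/s.
Step 2 — Component impedances:
  R: Z = R = 479 Ω
  L: Z = jωL = j·2928·0.0141 = 0 + j41.28 Ω
Step 3 — Series combination: Z_total = R + L = 479 + j41.28 Ω = 480.8∠4.9° Ω.
Step 4 — Power factor: PF = cos(φ) = Re(Z)/|Z| = 479/480.8 = 0.9963.
Step 5 — Type: Im(Z) = 41.28 ⇒ lagging (phase φ = 4.9°).

PF = 0.9963 (lagging, φ = 4.9°)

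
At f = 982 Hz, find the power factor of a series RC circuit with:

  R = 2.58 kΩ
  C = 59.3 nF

Step 1 — Angular frequency: ω = 2π·f = 2π·982 = 6170 rad/s.
Step 2 — Component impedances:
  R: Z = R = 2580 Ω
  C: Z = 1/(jωC) = -j/(ω·C) = 0 - j2733 Ω
Step 3 — Series combination: Z_total = R + C = 2580 - j2733 Ω = 3758∠-46.7° Ω.
Step 4 — Power factor: PF = cos(φ) = Re(Z)/|Z| = 2580/3758.5 = 0.6864.
Step 5 — Type: Im(Z) = -2733 ⇒ leading (phase φ = -46.7°).

PF = 0.6864 (leading, φ = -46.7°)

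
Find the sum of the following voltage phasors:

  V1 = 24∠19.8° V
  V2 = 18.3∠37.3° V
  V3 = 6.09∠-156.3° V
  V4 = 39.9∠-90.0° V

Step 1 — Convert each phasor to rectangular form:
  V1 = 24·(cos(19.8°) + j·sin(19.8°)) = 22.58 + j8.13 V
  V2 = 18.3·(cos(37.3°) + j·sin(37.3°)) = 14.56 + j11.09 V
  V3 = 6.09·(cos(-156.3°) + j·sin(-156.3°)) = -5.576 - j2.448 V
  V4 = 39.9·(cos(-90.0°) + j·sin(-90.0°)) = 0 - j39.9 V
Step 2 — Sum components: V_total = 31.56 - j23.13 V.
Step 3 — Convert to polar: |V_total| = 39.13 V, ∠V_total = -36.2°.

V_total = 39.13∠-36.2° V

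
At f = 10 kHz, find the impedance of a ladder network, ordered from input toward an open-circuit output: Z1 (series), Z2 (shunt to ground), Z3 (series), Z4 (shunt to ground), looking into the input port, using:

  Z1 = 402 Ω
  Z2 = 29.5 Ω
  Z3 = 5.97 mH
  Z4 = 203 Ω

Step 1 — Angular frequency: ω = 2π·f = 2π·1e+04 = 6.283e+04 rad/s.
Step 2 — Component impedances:
  Z1: Z = R = 402 Ω
  Z2: Z = R = 29.5 Ω
  Z3: Z = jωL = j·6.283e+04·0.00597 = 0 + j375.1 Ω
  Z4: Z = R = 203 Ω
Step 3 — Ladder network (open output): work backward from the far end, alternating series and parallel combinations. Z_in = 430.5 + j1.676 Ω = 430.5∠0.2° Ω.

Z = 430.5 + j1.676 Ω = 430.5∠0.2° Ω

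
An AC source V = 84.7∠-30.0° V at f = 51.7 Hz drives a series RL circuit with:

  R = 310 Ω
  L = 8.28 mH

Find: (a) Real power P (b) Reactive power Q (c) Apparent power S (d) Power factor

Step 1 — Angular frequency: ω = 2π·f = 2π·51.7 = 324.8 rad/s.
Step 2 — Component impedances:
  R: Z = R = 310 Ω
  L: Z = jωL = j·324.8·0.00828 = 0 + j2.69 Ω
Step 3 — Series combination: Z_total = R + L = 310 + j2.69 Ω = 310∠0.5° Ω.
Step 4 — Source phasor: V = 84.7∠-30.0° V = 73.35 - j42.35 V.
Step 5 — Current: I = V / Z = 0.2354 - j0.1387 A = 0.2732∠-30.5° A.
Step 6 — Complex power: S = V·I* = 23.14 + j0.2008 VA.
Step 7 — Real power: P = Re(S) = 23.14 W.
Step 8 — Reactive power: Q = Im(S) = 0.2008 VAR.
Step 9 — Apparent power: |S| = 23.14 VA.
Step 10 — Power factor: PF = P/|S| = 1 (lagging).

(a) P = 23.14 W  (b) Q = 0.2008 VAR  (c) S = 23.14 VA  (d) PF = 1 (lagging)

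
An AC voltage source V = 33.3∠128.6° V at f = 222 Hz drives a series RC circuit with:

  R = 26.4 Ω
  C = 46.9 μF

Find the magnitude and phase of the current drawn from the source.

Step 1 — Angular frequency: ω = 2π·f = 2π·222 = 1395 rad/s.
Step 2 — Component impedances:
  R: Z = R = 26.4 Ω
  C: Z = 1/(jωC) = -j/(ω·C) = 0 - j15.29 Ω
Step 3 — Series combination: Z_total = R + C = 26.4 - j15.29 Ω = 30.51∠-30.1° Ω.
Step 4 — Source phasor: V = 33.3∠128.6° V = -20.78 + j26.02 V.
Step 5 — Ohm's law: I = V / Z_total = (-20.78 + j26.02) / (26.4 - j15.29) = -1.017 + j0.397 A.
Step 6 — Convert to polar: |I| = 1.092 A, ∠I = 158.7°.

I = 1.092∠158.7° A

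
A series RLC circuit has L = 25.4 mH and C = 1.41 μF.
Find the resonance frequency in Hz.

Step 1 — Resonance condition Im(Z)=0 gives ω₀ = 1/√(LC).
Step 2 — ω₀ = 1/√(0.0254·1.41e-06) = 5284 rad/s.
Step 3 — f₀ = ω₀/(2π) = 841 Hz.

f₀ = 841 Hz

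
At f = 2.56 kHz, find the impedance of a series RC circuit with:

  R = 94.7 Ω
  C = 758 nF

Step 1 — Angular frequency: ω = 2π·f = 2π·2560 = 1.608e+04 rad/s.
Step 2 — Component impedances:
  R: Z = R = 94.7 Ω
  C: Z = 1/(jωC) = -j/(ω·C) = 0 - j82.02 Ω
Step 3 — Series combination: Z_total = R + C = 94.7 - j82.02 Ω = 125.3∠-40.9° Ω.

Z = 94.7 - j82.02 Ω = 125.3∠-40.9° Ω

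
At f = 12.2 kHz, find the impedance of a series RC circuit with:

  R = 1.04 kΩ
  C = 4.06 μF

Step 1 — Angular frequency: ω = 2π·f = 2π·1.22e+04 = 7.665e+04 rad/s.
Step 2 — Component impedances:
  R: Z = R = 1040 Ω
  C: Z = 1/(jωC) = -j/(ω·C) = 0 - j3.213 Ω
Step 3 — Series combination: Z_total = R + C = 1040 - j3.213 Ω = 1040∠-0.2° Ω.

Z = 1040 - j3.213 Ω = 1040∠-0.2° Ω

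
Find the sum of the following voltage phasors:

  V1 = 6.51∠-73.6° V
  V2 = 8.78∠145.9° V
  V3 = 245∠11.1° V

Step 1 — Convert each phasor to rectangular form:
  V1 = 6.51·(cos(-73.6°) + j·sin(-73.6°)) = 1.838 - j6.245 V
  V2 = 8.78·(cos(145.9°) + j·sin(145.9°)) = -7.27 + j4.922 V
  V3 = 245·(cos(11.1°) + j·sin(11.1°)) = 240.4 + j47.17 V
Step 2 — Sum components: V_total = 235 + j45.85 V.
Step 3 — Convert to polar: |V_total| = 239.4 V, ∠V_total = 11.0°.

V_total = 239.4∠11.0° V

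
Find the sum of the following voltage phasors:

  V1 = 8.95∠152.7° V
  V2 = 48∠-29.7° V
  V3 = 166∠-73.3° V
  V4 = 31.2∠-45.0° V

Step 1 — Convert each phasor to rectangular form:
  V1 = 8.95·(cos(152.7°) + j·sin(152.7°)) = -7.953 + j4.105 V
  V2 = 48·(cos(-29.7°) + j·sin(-29.7°)) = 41.69 - j23.78 V
  V3 = 166·(cos(-73.3°) + j·sin(-73.3°)) = 47.7 - j159 V
  V4 = 31.2·(cos(-45.0°) + j·sin(-45.0°)) = 22.06 - j22.06 V
Step 2 — Sum components: V_total = 103.5 - j200.7 V.
Step 3 — Convert to polar: |V_total| = 225.9 V, ∠V_total = -62.7°.

V_total = 225.9∠-62.7° V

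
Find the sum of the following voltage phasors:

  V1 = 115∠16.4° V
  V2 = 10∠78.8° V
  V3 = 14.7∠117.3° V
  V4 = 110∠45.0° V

Step 1 — Convert each phasor to rectangular form:
  V1 = 115·(cos(16.4°) + j·sin(16.4°)) = 110.3 + j32.47 V
  V2 = 10·(cos(78.8°) + j·sin(78.8°)) = 1.942 + j9.81 V
  V3 = 14.7·(cos(117.3°) + j·sin(117.3°)) = -6.742 + j13.06 V
  V4 = 110·(cos(45.0°) + j·sin(45.0°)) = 77.78 + j77.78 V
Step 2 — Sum components: V_total = 183.3 + j133.1 V.
Step 3 — Convert to polar: |V_total| = 226.5 V, ∠V_total = 36.0°.

V_total = 226.5∠36.0° V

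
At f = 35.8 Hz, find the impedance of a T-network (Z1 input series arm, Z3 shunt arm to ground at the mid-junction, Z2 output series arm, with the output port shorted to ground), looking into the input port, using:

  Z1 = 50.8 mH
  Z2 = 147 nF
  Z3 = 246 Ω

Step 1 — Angular frequency: ω = 2π·f = 2π·35.8 = 224.9 rad/s.
Step 2 — Component impedances:
  Z1: Z = jωL = j·224.9·0.0508 = 0 + j11.43 Ω
  Z2: Z = 1/(jωC) = -j/(ω·C) = 0 - j3.024e+04 Ω
  Z3: Z = R = 246 Ω
Step 3 — With the output port shorted to ground, the output series arm Z2 runs from the junction to ground; the shunt arm Z3 also runs from the junction to ground. They appear in parallel: Z3 || Z2 = 246 - j2.001 Ω.
Step 4 — Series with input arm Z1: Z_in = Z1 + (Z3 || Z2) = 246 + j9.426 Ω = 246.2∠2.2° Ω.

Z = 246 + j9.426 Ω = 246.2∠2.2° Ω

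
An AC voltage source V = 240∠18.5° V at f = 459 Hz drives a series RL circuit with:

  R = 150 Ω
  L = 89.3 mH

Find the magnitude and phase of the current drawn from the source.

Step 1 — Angular frequency: ω = 2π·f = 2π·459 = 2884 rad/s.
Step 2 — Component impedances:
  R: Z = R = 150 Ω
  L: Z = jωL = j·2884·0.0893 = 0 + j257.5 Ω
Step 3 — Series combination: Z_total = R + L = 150 + j257.5 Ω = 298∠59.8° Ω.
Step 4 — Source phasor: V = 240∠18.5° V = 227.6 + j76.15 V.
Step 5 — Ohm's law: I = V / Z_total = (227.6 + j76.15) / (150 + j257.5) = 0.6051 - j0.5313 A.
Step 6 — Convert to polar: |I| = 0.8053 A, ∠I = -41.3°.

I = 0.8053∠-41.3° A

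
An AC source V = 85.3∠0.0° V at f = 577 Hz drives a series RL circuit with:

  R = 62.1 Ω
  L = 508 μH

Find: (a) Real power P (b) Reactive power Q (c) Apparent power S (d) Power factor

Step 1 — Angular frequency: ω = 2π·f = 2π·577 = 3625 rad/s.
Step 2 — Component impedances:
  R: Z = R = 62.1 Ω
  L: Z = jωL = j·3625·0.000508 = 0 + j1.842 Ω
Step 3 — Series combination: Z_total = R + L = 62.1 + j1.842 Ω = 62.13∠1.7° Ω.
Step 4 — Source phasor: V = 85.3∠0.0° V = 85.3 V.
Step 5 — Current: I = V / Z = 1.372 - j0.0407 A = 1.373∠-1.7° A.
Step 6 — Complex power: S = V·I* = 117.1 + j3.472 VA.
Step 7 — Real power: P = Re(S) = 117.1 W.
Step 8 — Reactive power: Q = Im(S) = 3.472 VAR.
Step 9 — Apparent power: |S| = 117.1 VA.
Step 10 — Power factor: PF = P/|S| = 0.9996 (lagging).

(a) P = 117.1 W  (b) Q = 3.472 VAR  (c) S = 117.1 VA  (d) PF = 0.9996 (lagging)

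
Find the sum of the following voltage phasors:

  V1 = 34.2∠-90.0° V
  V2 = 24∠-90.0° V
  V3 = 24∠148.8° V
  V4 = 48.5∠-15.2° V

Step 1 — Convert each phasor to rectangular form:
  V1 = 34.2·(cos(-90.0°) + j·sin(-90.0°)) = 0 - j34.2 V
  V2 = 24·(cos(-90.0°) + j·sin(-90.0°)) = 0 - j24 V
  V3 = 24·(cos(148.8°) + j·sin(148.8°)) = -20.53 + j12.43 V
  V4 = 48.5·(cos(-15.2°) + j·sin(-15.2°)) = 46.8 - j12.72 V
Step 2 — Sum components: V_total = 26.27 - j58.48 V.
Step 3 — Convert to polar: |V_total| = 64.11 V, ∠V_total = -65.8°.

V_total = 64.11∠-65.8° V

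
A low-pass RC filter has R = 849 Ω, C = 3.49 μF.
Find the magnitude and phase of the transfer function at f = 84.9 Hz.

Step 1 — Angular frequency: ω = 2π·84.9 = 533.4 rad/s.
Step 2 — Transfer function: H(jω) = 1/(1 + jωRC).
Step 3 — Denominator: 1 + jωRC = 1 + j·533.4·849·3.49e-06 = 1 + j1.581.
Step 4 — H = 0.2859 - j0.4518.
Step 5 — Magnitude: |H| = 0.5347 (-5.4 dB); phase: φ = -57.7°.

|H| = 0.5347 (-5.4 dB), φ = -57.7°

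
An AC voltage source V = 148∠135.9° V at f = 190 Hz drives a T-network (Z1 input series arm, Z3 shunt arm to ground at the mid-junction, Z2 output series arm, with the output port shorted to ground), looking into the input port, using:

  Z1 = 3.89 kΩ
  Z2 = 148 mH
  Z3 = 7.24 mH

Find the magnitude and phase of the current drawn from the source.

Step 1 — Angular frequency: ω = 2π·f = 2π·190 = 1194 rad/s.
Step 2 — Component impedances:
  Z1: Z = R = 3890 Ω
  Z2: Z = jωL = j·1194·0.148 = 0 + j176.7 Ω
  Z3: Z = jωL = j·1194·0.00724 = 0 + j8.643 Ω
Step 3 — With the output port shorted to ground, the output series arm Z2 runs from the junction to ground; the shunt arm Z3 also runs from the junction to ground. They appear in parallel: Z3 || Z2 = 0 + j8.24 Ω.
Step 4 — Series with input arm Z1: Z_in = Z1 + (Z3 || Z2) = 3890 + j8.24 Ω = 3890∠0.1° Ω.
Step 5 — Source phasor: V = 148∠135.9° V = -106.3 + j103 V.
Step 6 — Ohm's law: I = V / Z_total = (-106.3 + j103) / (3890 + j8.24) = -0.02727 + j0.02653 A.
Step 7 — Convert to polar: |I| = 0.03805 A, ∠I = 135.8°.

I = 0.03805∠135.8° A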